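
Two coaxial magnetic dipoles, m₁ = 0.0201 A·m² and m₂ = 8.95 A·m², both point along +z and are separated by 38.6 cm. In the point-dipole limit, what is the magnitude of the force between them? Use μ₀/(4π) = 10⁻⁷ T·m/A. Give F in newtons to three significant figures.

F ≈ 4.86×10⁻⁶ N

On-axis B of dipole 1: B = (μ₀/4π)·2m₁/r³. Force on dipole 2: F = m₂·dB/dr.
dB/dr = −(μ₀/4π)·6m₁/r⁴, so |F| = (μ₀/4π)·6m₁m₂/r⁴.
F = 6(10⁻⁷)(0.0201)(8.95)/(0.386)⁴ = 4.862×10⁻⁶ N.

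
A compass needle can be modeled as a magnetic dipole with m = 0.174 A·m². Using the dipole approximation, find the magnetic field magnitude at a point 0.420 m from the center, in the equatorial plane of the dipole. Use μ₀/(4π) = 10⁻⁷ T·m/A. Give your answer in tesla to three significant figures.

In the equatorial plane B = (μ₀/4π)·m/r³ (half the axial value).
B = (10⁻⁷)·(0.174) / (0.420)³ = 2.349×10⁻⁷ T.

B ≈ 2.35×10⁻⁷ T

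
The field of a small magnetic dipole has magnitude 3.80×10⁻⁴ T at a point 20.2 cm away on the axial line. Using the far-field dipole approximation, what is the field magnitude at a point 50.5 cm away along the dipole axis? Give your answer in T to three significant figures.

B ≈ 2.43×10⁻⁵ T

Dipole fields scale as 1/r³ in the far field; the geometry is the same at both points.
B₂ = B₁ · (r₁/r₂)³ = 3.80×10⁻⁴ · (20.2/50.5)³.
(r₁/r₂)³ = (0.4)³ = 0.064.
B₂ ≈ 2.432×10⁻⁵ T.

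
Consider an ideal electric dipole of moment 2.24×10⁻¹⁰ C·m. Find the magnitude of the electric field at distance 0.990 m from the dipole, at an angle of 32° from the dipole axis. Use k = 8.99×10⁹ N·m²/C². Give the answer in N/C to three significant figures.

At angle θ the dipole field magnitude is E = (kp/r³)·√(1 + 3cos²θ).
kp/r³ = (8.99×10⁹)(2.24×10⁻¹⁰) / (0.990)³ = 2.075 N/C.
√(1 + 3cos²32°) = √(1 + 3·0.7192) = √3.1576 ≈ 1.7770.
E ≈ 2.075 × 1.777 = 3.688 N/C.

E ≈ 3.69 N/C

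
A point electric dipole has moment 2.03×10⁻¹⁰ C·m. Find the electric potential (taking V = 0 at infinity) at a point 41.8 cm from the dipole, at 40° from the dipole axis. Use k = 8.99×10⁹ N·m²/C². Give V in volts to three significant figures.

The dipole potential is V = kp cosθ / r².
V = (8.99×10⁹)(2.03×10⁻¹⁰)·cos40° / (0.418)² = 8.001 V.

V ≈ 8.00 V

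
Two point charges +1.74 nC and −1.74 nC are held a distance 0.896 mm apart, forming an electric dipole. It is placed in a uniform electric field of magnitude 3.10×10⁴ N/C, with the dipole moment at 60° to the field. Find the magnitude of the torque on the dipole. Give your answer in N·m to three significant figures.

Dipole moment p = qd = (1.74×10⁻⁹ C)(8.96×10⁻⁴ m) = 1.559×10⁻¹² C·m.
Torque on an electric dipole: τ = pE sinθ.
τ = (1.559×10⁻¹²)(3.10×10⁴)·sin60° = 4.185×10⁻⁸ N·m.

τ ≈ 4.19×10⁻⁸ N·m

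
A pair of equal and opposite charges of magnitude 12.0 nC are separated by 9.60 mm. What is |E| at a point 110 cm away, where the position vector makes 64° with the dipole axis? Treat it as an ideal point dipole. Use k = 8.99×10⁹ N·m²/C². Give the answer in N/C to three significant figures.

Dipole moment p = qd = (1.20×10⁻⁸ C)(0.00960 m) = 1.152×10⁻¹⁰ C·m.
At angle θ the dipole field magnitude is E = (kp/r³)·√(1 + 3cos²θ).
kp/r³ = (8.99×10⁹)(1.152×10⁻¹⁰) / (1.10)³ = 0.7781 N/C.
√(1 + 3cos²64°) = √(1 + 3·0.1922) = √1.5765 ≈ 1.2556.
E ≈ 0.7781 × 1.256 = 0.9770 N/C.

E ≈ 0.977 N/C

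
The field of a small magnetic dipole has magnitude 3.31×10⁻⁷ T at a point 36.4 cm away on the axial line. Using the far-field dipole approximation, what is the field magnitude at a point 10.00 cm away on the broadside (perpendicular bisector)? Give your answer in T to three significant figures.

Dipole fields scale as 1/r³ in the far field.
The axial field is twice the equatorial field at the same r, so the geometry factor is 1/2.
B₂ = B₁ · (1/2) · (r₁/r₂)³ = 3.31×10⁻⁷ · 0.5 · (36.4/10.00)³.
(r₁/r₂)³ = (3.64)³ = 48.23.
B₂ ≈ 7.982×10⁻⁶ T.

B ≈ 7.98×10⁻⁶ T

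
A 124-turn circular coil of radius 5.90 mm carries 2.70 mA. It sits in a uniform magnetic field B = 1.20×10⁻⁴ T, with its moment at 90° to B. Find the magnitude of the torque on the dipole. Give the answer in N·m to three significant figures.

m = NIA = NIπa² = 124·(0.00270)·π·(0.00590)² = 3.661×10⁻⁵ A·m².
Torque on a magnetic dipole: τ = mB sinθ.
τ = (3.661×10⁻⁵)(1.20×10⁻⁴)·sin90° = 4.393×10⁻⁹ N·m.

τ ≈ 4.39×10⁻⁹ N·m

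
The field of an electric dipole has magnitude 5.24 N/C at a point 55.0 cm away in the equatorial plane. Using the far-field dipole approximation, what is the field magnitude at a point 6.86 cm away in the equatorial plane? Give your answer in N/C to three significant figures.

Dipole fields scale as 1/r³ in the far field; the geometry is the same at both points.
E₂ = E₁ · (r₁/r₂)³ = 5.24 · (55.0/6.86)³.
(r₁/r₂)³ = (8.017)³ = 515.4.
E₂ ≈ 2701 N/C.

E ≈ 2700 N/C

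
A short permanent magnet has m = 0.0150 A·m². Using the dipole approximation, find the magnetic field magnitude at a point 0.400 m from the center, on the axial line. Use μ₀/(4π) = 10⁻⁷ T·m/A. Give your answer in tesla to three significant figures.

B ≈ 4.69×10⁻⁸ T

On axis B = (μ₀/4π)·2m/r³.
B = 2·(10⁻⁷)·(0.0150) / (0.400)³ = 4.687×10⁻⁸ T.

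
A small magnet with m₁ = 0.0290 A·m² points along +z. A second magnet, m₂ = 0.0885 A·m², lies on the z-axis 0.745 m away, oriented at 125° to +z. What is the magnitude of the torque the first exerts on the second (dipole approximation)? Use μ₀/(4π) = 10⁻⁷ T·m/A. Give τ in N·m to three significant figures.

Dipole B is on the axis of dipole A, so B₁ there is axial: B₁ = (μ₀/4π)·2m₁/r³ along +z.
B₁ = 2(10⁻⁷)(0.0290)/(0.745)³ = 1.403×10⁻⁸ T.
τ = m₂ B₁ sinθ.
τ = (0.0885)(1.403×10⁻⁸)·sin125° = 1.017×10⁻⁹ N·m.

τ ≈ 1.02×10⁻⁹ N·m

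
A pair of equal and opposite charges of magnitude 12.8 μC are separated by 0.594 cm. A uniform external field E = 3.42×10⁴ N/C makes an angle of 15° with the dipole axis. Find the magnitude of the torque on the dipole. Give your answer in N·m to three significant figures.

Dipole moment p = qd = (1.28×10⁻⁵ C)(0.00594 m) = 7.603×10⁻⁸ C·m.
Torque on an electric dipole: τ = pE sinθ.
τ = (7.603×10⁻⁸)(3.42×10⁴)·sin15° = 6.730×10⁻⁴ N·m.

τ ≈ 6.73×10⁻⁴ N·m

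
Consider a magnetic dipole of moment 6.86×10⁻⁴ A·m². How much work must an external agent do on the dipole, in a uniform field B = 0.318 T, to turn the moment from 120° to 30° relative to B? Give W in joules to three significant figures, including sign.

W_ext = ΔU = −mB cosθ₂ + mB cosθ₁ = mB(cosθ₁ − cosθ₂).
W = (6.86×10⁻⁴)(0.318)·(cos120° − cos30°) = (2.181×10⁻⁴)·(-1.3660) = -2.980×10⁻⁴ J.

W ≈ -2.98×10⁻⁴ J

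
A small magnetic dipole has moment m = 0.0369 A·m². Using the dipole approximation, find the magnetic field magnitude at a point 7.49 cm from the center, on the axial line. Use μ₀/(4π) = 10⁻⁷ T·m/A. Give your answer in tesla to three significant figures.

B ≈ 1.76×10⁻⁵ T

On axis B = (μ₀/4π)·2m/r³.
B = 2·(10⁻⁷)·(0.0369) / (0.0749)³ = 1.756×10⁻⁵ T.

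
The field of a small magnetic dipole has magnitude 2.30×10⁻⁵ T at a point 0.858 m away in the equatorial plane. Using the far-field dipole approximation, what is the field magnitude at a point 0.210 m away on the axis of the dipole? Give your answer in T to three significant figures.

Dipole fields scale as 1/r³ in the far field.
The axial field is twice the equatorial field at the same r, so the geometry factor is 2/1.
B₂ = B₁ · (2/1) · (r₁/r₂)³ = 2.30×10⁻⁵ · 2 · (0.858/0.210)³.
(r₁/r₂)³ = (4.086)³ = 68.2.
B₂ ≈ 0.003137 T.

B ≈ 0.00314 T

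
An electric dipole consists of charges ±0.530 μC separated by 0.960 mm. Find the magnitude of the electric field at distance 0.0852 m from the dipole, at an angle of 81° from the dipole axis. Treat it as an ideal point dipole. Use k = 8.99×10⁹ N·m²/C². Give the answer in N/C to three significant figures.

Dipole moment p = qd = (5.30×10⁻⁷ C)(9.60×10⁻⁴ m) = 5.088×10⁻¹⁰ C·m.
At angle θ the dipole field magnitude is E = (kp/r³)·√(1 + 3cos²θ).
kp/r³ = (8.99×10⁹)(5.088×10⁻¹⁰) / (0.0852)³ = 7396 N/C.
√(1 + 3cos²81°) = √(1 + 3·0.0245) = √1.0734 ≈ 1.0361.
E ≈ 7396 × 1.036 = 7663 N/C.

E ≈ 7660 N/C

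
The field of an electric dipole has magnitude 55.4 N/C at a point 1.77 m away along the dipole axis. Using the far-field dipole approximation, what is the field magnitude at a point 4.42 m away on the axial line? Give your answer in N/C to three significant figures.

E ≈ 3.56 N/C

Dipole fields scale as 1/r³ in the far field; the geometry is the same at both points.
E₂ = E₁ · (r₁/r₂)³ = 55.4 · (1.77/4.42)³.
(r₁/r₂)³ = (0.4005)³ = 0.06422.
E₂ ≈ 3.558 N/C.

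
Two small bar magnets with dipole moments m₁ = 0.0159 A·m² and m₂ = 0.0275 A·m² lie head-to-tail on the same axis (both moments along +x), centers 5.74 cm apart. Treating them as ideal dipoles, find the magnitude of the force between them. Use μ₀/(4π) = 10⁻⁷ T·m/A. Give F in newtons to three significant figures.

F ≈ 2.42×10⁻⁵ N

On-axis B of dipole 1: B = (μ₀/4π)·2m₁/r³. Force on dipole 2: F = m₂·dB/dr.
dB/dr = −(μ₀/4π)·6m₁/r⁴, so |F| = (μ₀/4π)·6m₁m₂/r⁴.
F = 6(10⁻⁷)(0.0159)(0.0275)/(0.0574)⁴ = 2.417×10⁻⁵ N.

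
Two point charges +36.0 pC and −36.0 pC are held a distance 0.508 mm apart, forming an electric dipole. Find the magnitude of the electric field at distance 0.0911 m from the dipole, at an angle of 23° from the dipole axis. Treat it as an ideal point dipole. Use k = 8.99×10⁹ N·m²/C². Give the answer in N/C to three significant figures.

Dipole moment p = qd = (3.60×10⁻¹¹ C)(5.08×10⁻⁴ m) = 1.829×10⁻¹⁴ C·m.
At angle θ the dipole field magnitude is E = (kp/r³)·√(1 + 3cos²θ).
kp/r³ = (8.99×10⁹)(1.829×10⁻¹⁴) / (0.0911)³ = 0.2175 N/C.
√(1 + 3cos²23°) = √(1 + 3·0.8473) = √3.5420 ≈ 1.8820.
E ≈ 0.2175 × 1.882 = 0.4093 N/C.

E ≈ 0.409 N/C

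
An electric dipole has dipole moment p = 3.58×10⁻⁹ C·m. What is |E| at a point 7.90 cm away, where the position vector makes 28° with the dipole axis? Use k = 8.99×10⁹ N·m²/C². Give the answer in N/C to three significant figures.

E ≈ 1.19×10⁵ N/C

At angle θ the dipole field magnitude is E = (kp/r³)·√(1 + 3cos²θ).
kp/r³ = (8.99×10⁹)(3.58×10⁻⁹) / (0.0790)³ = 6.528×10⁴ N/C.
√(1 + 3cos²28°) = √(1 + 3·0.7796) = √3.3388 ≈ 1.8272.
E ≈ 6.528×10⁴ × 1.827 = 1.193×10⁵ N/C.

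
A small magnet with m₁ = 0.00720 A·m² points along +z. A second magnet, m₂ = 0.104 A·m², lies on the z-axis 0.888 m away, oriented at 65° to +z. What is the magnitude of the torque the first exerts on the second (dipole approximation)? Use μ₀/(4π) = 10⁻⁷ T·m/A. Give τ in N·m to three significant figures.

Dipole B is on the axis of dipole A, so B₁ there is axial: B₁ = (μ₀/4π)·2m₁/r³ along +z.
B₁ = 2(10⁻⁷)(0.00720)/(0.888)³ = 2.056×10⁻⁹ T.
τ = m₂ B₁ sinθ.
τ = (0.104)(2.056×10⁻⁹)·sin65° = 1.938×10⁻¹⁰ N·m.

τ ≈ 1.94×10⁻¹⁰ N·m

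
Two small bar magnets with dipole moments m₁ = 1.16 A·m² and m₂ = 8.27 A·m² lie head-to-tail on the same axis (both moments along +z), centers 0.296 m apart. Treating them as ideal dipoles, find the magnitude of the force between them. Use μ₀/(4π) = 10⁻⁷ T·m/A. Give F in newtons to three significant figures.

F ≈ 7.50×10⁻⁴ N

On-axis B of dipole 1: B = (μ₀/4π)·2m₁/r³. Force on dipole 2: F = m₂·dB/dr.
dB/dr = −(μ₀/4π)·6m₁/r⁴, so |F| = (μ₀/4π)·6m₁m₂/r⁴.
F = 6(10⁻⁷)(1.16)(8.27)/(0.296)⁴ = 7.498×10⁻⁴ N.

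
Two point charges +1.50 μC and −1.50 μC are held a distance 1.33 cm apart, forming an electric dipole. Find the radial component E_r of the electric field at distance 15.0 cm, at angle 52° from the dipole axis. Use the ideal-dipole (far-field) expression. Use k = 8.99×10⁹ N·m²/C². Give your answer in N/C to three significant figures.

E_r ≈ 6.54×10⁴ N/C

Dipole moment p = qd = (1.50×10⁻⁶ C)(0.0133 m) = 1.995×10⁻⁸ C·m.
For a dipole, E_r = (2kp cosθ)/r³.
kp/r³ = (8.99×10⁹)(1.995×10⁻⁸)/(0.150)³ = 5.314×10⁴ N/C.
E_r = 2·5.314×10⁴·cos52° = 6.543×10⁴ N/C.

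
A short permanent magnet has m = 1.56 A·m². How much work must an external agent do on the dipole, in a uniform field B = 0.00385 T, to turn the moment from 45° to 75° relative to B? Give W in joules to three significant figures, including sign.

W_ext = ΔU = −mB cosθ₂ + mB cosθ₁ = mB(cosθ₁ − cosθ₂).
W = (1.56)(0.00385)·(cos45° − cos75°) = (0.006006)·(+0.4483) = 0.002692 J.

W ≈ 0.00269 J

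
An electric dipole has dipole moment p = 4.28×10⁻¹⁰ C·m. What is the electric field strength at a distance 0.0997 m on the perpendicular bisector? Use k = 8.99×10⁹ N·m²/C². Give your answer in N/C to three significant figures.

On the perpendicular bisector E = kp/r³ (half the axial value at the same distance).
E = (8.99×10⁹)(4.28×10⁻¹⁰) / (0.0997)³ = 3883 N/C.

E ≈ 3880 N/C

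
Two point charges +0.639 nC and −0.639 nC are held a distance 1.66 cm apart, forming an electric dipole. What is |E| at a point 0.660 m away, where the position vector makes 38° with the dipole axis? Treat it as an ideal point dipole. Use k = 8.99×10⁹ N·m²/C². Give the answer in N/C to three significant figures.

Dipole moment p = qd = (6.39×10⁻¹⁰ C)(0.0166 m) = 1.061×10⁻¹¹ C·m.
At angle θ the dipole field magnitude is E = (kp/r³)·√(1 + 3cos²θ).
kp/r³ = (8.99×10⁹)(1.061×10⁻¹¹) / (0.660)³ = 0.3318 N/C.
√(1 + 3cos²38°) = √(1 + 3·0.6210) = √2.8629 ≈ 1.6920.
E ≈ 0.3318 × 1.692 = 0.5614 N/C.

E ≈ 0.561 N/C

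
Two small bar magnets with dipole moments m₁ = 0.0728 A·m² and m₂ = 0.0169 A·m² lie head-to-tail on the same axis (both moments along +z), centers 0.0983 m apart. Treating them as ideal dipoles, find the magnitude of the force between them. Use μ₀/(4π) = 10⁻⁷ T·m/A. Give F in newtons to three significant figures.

On-axis B of dipole 1: B = (μ₀/4π)·2m₁/r³. Force on dipole 2: F = m₂·dB/dr.
dB/dr = −(μ₀/4π)·6m₁/r⁴, so |F| = (μ₀/4π)·6m₁m₂/r⁴.
F = 6(10⁻⁷)(0.0728)(0.0169)/(0.0983)⁴ = 7.906×10⁻⁶ N.

F ≈ 7.91×10⁻⁶ N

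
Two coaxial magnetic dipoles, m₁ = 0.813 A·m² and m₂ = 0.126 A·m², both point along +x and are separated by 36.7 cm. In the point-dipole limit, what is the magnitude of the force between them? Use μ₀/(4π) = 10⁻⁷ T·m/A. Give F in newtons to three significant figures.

On-axis B of dipole 1: B = (μ₀/4π)·2m₁/r³. Force on dipole 2: F = m₂·dB/dr.
dB/dr = −(μ₀/4π)·6m₁/r⁴, so |F| = (μ₀/4π)·6m₁m₂/r⁴.
F = 6(10⁻⁷)(0.813)(0.126)/(0.367)⁴ = 3.388×10⁻⁶ N.

F ≈ 3.39×10⁻⁶ N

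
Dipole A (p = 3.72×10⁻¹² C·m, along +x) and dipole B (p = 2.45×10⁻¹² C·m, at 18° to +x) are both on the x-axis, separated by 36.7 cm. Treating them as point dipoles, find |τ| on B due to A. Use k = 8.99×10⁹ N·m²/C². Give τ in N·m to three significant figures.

τ ≈ 1.02×10⁻¹² N·m

The second dipole sits on the axis of the first, so the field there is axial: E₁ = 2kp₁/r³ along +x.
E₁ = 2(8.99×10⁹)(3.72×10⁻¹²)/(0.367)³ = 1.353 N/C.
Torque on the second dipole: τ = p₂ E₁ sinθ.
τ = (2.45×10⁻¹²)(1.353)·sin18° = 1.024×10⁻¹² N·m.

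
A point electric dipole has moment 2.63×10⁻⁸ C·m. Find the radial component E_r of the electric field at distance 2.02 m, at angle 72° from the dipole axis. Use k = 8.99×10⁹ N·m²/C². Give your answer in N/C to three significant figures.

For a dipole, E_r = (2kp cosθ)/r³.
kp/r³ = (8.99×10⁹)(2.63×10⁻⁸)/(2.02)³ = 28.69 N/C.
E_r = 2·28.69·cos72° = 17.73 N/C.

E_r ≈ 17.7 N/C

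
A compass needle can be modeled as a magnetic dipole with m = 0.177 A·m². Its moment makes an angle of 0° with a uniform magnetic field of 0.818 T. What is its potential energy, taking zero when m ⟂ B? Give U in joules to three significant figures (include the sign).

U = −m·B = −mB cosθ.
U = −(0.177)(0.818)·cos0° = -0.1448 J.

U ≈ -0.145 J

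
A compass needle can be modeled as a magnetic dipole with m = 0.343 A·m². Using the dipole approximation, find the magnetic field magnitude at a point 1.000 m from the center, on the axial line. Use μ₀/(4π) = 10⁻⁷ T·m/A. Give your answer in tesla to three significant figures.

On axis B = (μ₀/4π)·2m/r³.
B = 2·(10⁻⁷)·(0.343) / (1.00)³ = 6.860×10⁻⁸ T.

B ≈ 6.86×10⁻⁸ T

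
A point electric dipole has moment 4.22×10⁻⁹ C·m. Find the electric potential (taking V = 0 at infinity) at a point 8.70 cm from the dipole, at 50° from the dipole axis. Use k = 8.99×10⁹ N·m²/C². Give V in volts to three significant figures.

V ≈ 3220 V

The dipole potential is V = kp cosθ / r².
V = (8.99×10⁹)(4.22×10⁻⁹)·cos50° / (0.0870)² = 3222 V.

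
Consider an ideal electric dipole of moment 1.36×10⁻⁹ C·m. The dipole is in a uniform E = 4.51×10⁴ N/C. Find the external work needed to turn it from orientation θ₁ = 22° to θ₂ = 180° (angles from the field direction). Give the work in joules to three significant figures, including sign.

W ≈ 1.18×10⁻⁴ J

W_ext = ΔU = U(θ₂) − U(θ₁) = −pE cosθ₂ − (−pE cosθ₁) = pE(cosθ₁ − cosθ₂).
W = (1.36×10⁻⁹)(4.51×10⁴)·(cos22° − cos180°) = (6.134×10⁻⁵)·(+1.9272) = 1.182×10⁻⁴ J.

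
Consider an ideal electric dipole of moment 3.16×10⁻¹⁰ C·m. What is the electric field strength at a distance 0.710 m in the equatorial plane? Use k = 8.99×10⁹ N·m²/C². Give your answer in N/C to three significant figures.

On the perpendicular bisector E = kp/r³ (half the axial value at the same distance).
E = (8.99×10⁹)(3.16×10⁻¹⁰) / (0.710)³ = 7.937 N/C.

E ≈ 7.94 N/C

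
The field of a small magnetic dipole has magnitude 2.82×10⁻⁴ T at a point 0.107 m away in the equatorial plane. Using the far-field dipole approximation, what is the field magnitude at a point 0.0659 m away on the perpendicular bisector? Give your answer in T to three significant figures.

B ≈ 0.00121 T

Dipole fields scale as 1/r³ in the far field; the geometry is the same at both points.
B₂ = B₁ · (r₁/r₂)³ = 2.82×10⁻⁴ · (0.107/0.0659)³.
(r₁/r₂)³ = (1.624)³ = 4.281.
B₂ ≈ 0.001207 T.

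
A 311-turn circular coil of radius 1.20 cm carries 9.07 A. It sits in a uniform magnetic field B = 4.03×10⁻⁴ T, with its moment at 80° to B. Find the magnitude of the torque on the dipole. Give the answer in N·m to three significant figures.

τ ≈ 5.06×10⁻⁴ N·m

m = NIA = NIπa² = 311·(9.07)·π·(0.0120)² = 1.276 A·m².
Torque on a magnetic dipole: τ = mB sinθ.
τ = (1.276)(4.03×10⁻⁴)·sin80° = 5.064×10⁻⁴ N·m.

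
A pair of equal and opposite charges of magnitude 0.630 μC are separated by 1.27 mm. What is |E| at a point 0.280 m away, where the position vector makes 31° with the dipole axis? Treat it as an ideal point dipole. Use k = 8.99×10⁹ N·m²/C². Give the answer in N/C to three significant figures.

E ≈ 587 N/C

Dipole moment p = qd = (6.30×10⁻⁷ C)(0.00127 m) = 8.001×10⁻¹⁰ C·m.
At angle θ the dipole field magnitude is E = (kp/r³)·√(1 + 3cos²θ).
kp/r³ = (8.99×10⁹)(8.001×10⁻¹⁰) / (0.280)³ = 327.7 N/C.
√(1 + 3cos²31°) = √(1 + 3·0.7347) = √3.2042 ≈ 1.7900.
E ≈ 327.7 × 1.790 = 586.5 N/C.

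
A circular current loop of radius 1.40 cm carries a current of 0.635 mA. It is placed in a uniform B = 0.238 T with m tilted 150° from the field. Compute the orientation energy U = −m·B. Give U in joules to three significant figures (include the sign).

Magnetic moment m = IA = Iπa² = (6.35×10⁻⁴)·π·(0.0140)² = 3.91×10⁻⁷ A·m².
U = −m·B = −mB cosθ.
U = −(3.91×10⁻⁷)(0.238)·cos150° = 8.059×10⁻⁸ J.

U ≈ 8.06×10⁻⁸ J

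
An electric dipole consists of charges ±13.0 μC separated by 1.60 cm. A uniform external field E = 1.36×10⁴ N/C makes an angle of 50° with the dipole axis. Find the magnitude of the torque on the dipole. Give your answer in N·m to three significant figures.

τ ≈ 0.00217 N·m

Dipole moment p = qd = (1.30×10⁻⁵ C)(0.0160 m) = 2.08×10⁻⁷ C·m.
Torque on an electric dipole: τ = pE sinθ.
τ = (2.08×10⁻⁷)(1.36×10⁴)·sin50° = 0.002167 N·m.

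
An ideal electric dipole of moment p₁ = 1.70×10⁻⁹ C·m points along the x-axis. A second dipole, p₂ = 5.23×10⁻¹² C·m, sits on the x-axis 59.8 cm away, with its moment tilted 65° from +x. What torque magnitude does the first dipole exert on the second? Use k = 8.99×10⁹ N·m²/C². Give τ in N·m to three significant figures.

The second dipole sits on the axis of the first, so the field there is axial: E₁ = 2kp₁/r³ along +x.
E₁ = 2(8.99×10⁹)(1.70×10⁻⁹)/(0.598)³ = 142.9 N/C.
Torque on the second dipole: τ = p₂ E₁ sinθ.
τ = (5.23×10⁻¹²)(142.9)·sin65° = 6.775×10⁻¹⁰ N·m.

τ ≈ 6.78×10⁻¹⁰ N·m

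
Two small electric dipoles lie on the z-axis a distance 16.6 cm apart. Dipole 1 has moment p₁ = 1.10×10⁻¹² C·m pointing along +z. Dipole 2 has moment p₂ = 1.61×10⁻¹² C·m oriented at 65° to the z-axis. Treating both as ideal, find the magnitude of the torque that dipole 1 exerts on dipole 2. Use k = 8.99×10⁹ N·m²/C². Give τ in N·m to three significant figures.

The second dipole sits on the axis of the first, so the field there is axial: E₁ = 2kp₁/r³ along +z.
E₁ = 2(8.99×10⁹)(1.10×10⁻¹²)/(0.166)³ = 4.324 N/C.
Torque on the second dipole: τ = p₂ E₁ sinθ.
τ = (1.61×10⁻¹²)(4.324)·sin65° = 6.309×10⁻¹² N·m.

τ ≈ 6.31×10⁻¹² N·m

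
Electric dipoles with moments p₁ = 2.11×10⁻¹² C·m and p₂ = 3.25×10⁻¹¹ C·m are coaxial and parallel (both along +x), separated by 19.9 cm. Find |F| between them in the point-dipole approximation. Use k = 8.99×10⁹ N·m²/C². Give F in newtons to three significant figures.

On-axis field of dipole 1 at distance r: E = 2kp₁/r³. Force on dipole 2 is F = p₂·dE/dr (gradient along axis).
dE/dr = −6kp₁/r⁴, so |F| = 6kp₁p₂/r⁴ (attractive for aligned moments).
F = 6(8.99×10⁹)(2.11×10⁻¹²)(3.25×10⁻¹¹)/(0.199)⁴ = 2.359×10⁻⁹ N.

F ≈ 2.36×10⁻⁹ N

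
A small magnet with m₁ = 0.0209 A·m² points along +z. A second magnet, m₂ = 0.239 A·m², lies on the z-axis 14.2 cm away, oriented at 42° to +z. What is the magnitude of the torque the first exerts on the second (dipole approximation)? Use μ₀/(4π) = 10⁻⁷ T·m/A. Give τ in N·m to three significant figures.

τ ≈ 2.33×10⁻⁷ N·m

Dipole B is on the axis of dipole A, so B₁ there is axial: B₁ = (μ₀/4π)·2m₁/r³ along +z.
B₁ = 2(10⁻⁷)(0.0209)/(0.142)³ = 1.460×10⁻⁶ T.
τ = m₂ B₁ sinθ.
τ = (0.239)(1.460×10⁻⁶)·sin42° = 2.335×10⁻⁷ N·m.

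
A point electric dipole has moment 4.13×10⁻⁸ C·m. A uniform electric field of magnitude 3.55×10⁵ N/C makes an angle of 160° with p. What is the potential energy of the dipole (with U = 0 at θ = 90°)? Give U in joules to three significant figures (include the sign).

U = −p·E = −pE cosθ.
U = −(4.13×10⁻⁸)(3.55×10⁵)·cos160° = 0.01378 J.

U ≈ 0.0138 J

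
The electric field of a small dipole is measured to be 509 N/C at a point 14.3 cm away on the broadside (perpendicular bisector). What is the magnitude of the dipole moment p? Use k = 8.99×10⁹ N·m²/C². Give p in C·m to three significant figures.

In the equatorial plane E = kp/r³, so p = Er³/(k).
p = (509)·(0.143)³ / (8.99×10⁹) = 1.656×10⁻¹⁰ C·m.

p ≈ 1.66×10⁻¹⁰ C·m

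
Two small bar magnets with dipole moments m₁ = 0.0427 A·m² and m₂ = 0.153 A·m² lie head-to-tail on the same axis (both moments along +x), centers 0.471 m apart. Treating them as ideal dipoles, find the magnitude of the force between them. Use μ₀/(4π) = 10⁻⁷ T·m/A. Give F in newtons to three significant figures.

On-axis B of dipole 1: B = (μ₀/4π)·2m₁/r³. Force on dipole 2: F = m₂·dB/dr.
dB/dr = −(μ₀/4π)·6m₁/r⁴, so |F| = (μ₀/4π)·6m₁m₂/r⁴.
F = 6(10⁻⁷)(0.0427)(0.153)/(0.471)⁴ = 7.965×10⁻⁸ N.

F ≈ 7.97×10⁻⁸ N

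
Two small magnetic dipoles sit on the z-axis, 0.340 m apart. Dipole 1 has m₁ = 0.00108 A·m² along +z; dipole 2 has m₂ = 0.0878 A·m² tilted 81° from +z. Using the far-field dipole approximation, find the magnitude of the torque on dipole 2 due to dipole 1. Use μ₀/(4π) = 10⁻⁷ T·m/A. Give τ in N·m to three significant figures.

Dipole B is on the axis of dipole A, so B₁ there is axial: B₁ = (μ₀/4π)·2m₁/r³ along +z.
B₁ = 2(10⁻⁷)(0.00108)/(0.340)³ = 5.496×10⁻⁹ T.
τ = m₂ B₁ sinθ.
τ = (0.0878)(5.496×10⁻⁹)·sin81° = 4.766×10⁻¹⁰ N·m.

τ ≈ 4.77×10⁻¹⁰ N·m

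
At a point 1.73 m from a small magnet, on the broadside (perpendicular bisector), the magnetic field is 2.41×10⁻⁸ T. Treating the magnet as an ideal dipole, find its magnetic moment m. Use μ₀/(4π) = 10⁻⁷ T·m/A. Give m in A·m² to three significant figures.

In the equatorial plane B = (μ₀/4π)·m/r³, so m = Br³·4π/(μ₀).
m = (2.41×10⁻⁸)·(1.73)³ / (10⁻⁷) = 1.248 A·m².

m ≈ 1.25 A·m²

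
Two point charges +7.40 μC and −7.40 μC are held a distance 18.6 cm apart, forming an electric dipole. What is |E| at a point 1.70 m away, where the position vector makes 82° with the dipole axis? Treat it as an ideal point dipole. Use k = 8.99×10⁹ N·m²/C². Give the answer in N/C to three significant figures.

Dipole moment p = qd = (7.40×10⁻⁶ C)(0.186 m) = 1.376×10⁻⁶ C·m.
At angle θ the dipole field magnitude is E = (kp/r³)·√(1 + 3cos²θ).
kp/r³ = (8.99×10⁹)(1.376×10⁻⁶) / (1.70)³ = 2518 N/C.
√(1 + 3cos²82°) = √(1 + 3·0.0194) = √1.0581 ≈ 1.0286.
E ≈ 2518 × 1.029 = 2590 N/C.

E ≈ 2590 N/C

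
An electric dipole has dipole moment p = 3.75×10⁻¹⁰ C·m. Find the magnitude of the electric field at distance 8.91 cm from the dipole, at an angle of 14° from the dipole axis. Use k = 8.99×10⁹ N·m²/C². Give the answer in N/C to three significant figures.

At angle θ the dipole field magnitude is E = (kp/r³)·√(1 + 3cos²θ).
kp/r³ = (8.99×10⁹)(3.75×10⁻¹⁰) / (0.0891)³ = 4766 N/C.
√(1 + 3cos²14°) = √(1 + 3·0.9415) = √3.8244 ≈ 1.9556.
E ≈ 4766 × 1.956 = 9321 N/C.

E ≈ 9320 N/C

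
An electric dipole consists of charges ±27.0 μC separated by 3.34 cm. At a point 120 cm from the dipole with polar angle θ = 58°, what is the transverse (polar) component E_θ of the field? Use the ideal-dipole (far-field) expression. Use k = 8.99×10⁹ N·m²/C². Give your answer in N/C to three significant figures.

E_θ ≈ 3980 N/C

Dipole moment p = qd = (2.70×10⁻⁵ C)(0.0334 m) = 9.018×10⁻⁷ C·m.
For a dipole, E_θ = (kp sinθ)/r³.
kp/r³ = (8.99×10⁹)(9.018×10⁻⁷)/(1.20)³ = 4692 N/C.
E_θ = 4692·sin58° = 3979 N/C.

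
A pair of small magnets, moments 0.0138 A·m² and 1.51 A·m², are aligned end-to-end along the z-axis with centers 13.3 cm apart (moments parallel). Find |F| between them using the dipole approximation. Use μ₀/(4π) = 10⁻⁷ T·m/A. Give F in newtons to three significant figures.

On-axis B of dipole 1: B = (μ₀/4π)·2m₁/r³. Force on dipole 2: F = m₂·dB/dr.
dB/dr = −(μ₀/4π)·6m₁/r⁴, so |F| = (μ₀/4π)·6m₁m₂/r⁴.
F = 6(10⁻⁷)(0.0138)(1.51)/(0.133)⁴ = 3.996×10⁻⁵ N.

F ≈ 4.00×10⁻⁵ N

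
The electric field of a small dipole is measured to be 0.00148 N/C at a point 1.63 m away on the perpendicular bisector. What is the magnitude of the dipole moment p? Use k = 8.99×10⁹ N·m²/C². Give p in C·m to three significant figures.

p ≈ 7.13×10⁻¹³ C·m

In the equatorial plane E = kp/r³, so p = Er³/(k).
p = (0.00148)·(1.63)³ / (8.99×10⁹) = 7.130×10⁻¹³ C·m.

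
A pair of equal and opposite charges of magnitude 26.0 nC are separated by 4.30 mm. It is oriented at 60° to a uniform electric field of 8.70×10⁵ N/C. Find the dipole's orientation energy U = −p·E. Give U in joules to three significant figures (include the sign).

U ≈ -4.86×10⁻⁵ J

Dipole moment p = qd = (2.60×10⁻⁸ C)(0.00430 m) = 1.118×10⁻¹⁰ C·m.
U = −p·E = −pE cosθ.
U = −(1.118×10⁻¹⁰)(8.70×10⁵)·cos60° = -4.863×10⁻⁵ J.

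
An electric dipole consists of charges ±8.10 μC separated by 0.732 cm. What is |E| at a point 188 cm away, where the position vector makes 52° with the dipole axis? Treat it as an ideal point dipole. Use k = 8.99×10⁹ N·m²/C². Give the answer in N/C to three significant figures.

Dipole moment p = qd = (8.10×10⁻⁶ C)(0.00732 m) = 5.929×10⁻⁸ C·m.
At angle θ the dipole field magnitude is E = (kp/r³)·√(1 + 3cos²θ).
kp/r³ = (8.99×10⁹)(5.929×10⁻⁸) / (1.88)³ = 80.22 N/C.
√(1 + 3cos²52°) = √(1 + 3·0.3790) = √2.1371 ≈ 1.4619.
E ≈ 80.22 × 1.462 = 117.3 N/C.

E ≈ 117 N/C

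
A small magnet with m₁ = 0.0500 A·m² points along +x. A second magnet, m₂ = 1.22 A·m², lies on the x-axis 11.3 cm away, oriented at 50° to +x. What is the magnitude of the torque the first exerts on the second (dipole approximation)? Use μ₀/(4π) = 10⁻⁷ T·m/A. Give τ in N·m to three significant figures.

τ ≈ 6.48×10⁻⁶ N·m

Dipole B is on the axis of dipole A, so B₁ there is axial: B₁ = (μ₀/4π)·2m₁/r³ along +x.
B₁ = 2(10⁻⁷)(0.0500)/(0.113)³ = 6.931×10⁻⁶ T.
τ = m₂ B₁ sinθ.
τ = (1.22)(6.931×10⁻⁶)·sin50° = 6.477×10⁻⁶ N·m.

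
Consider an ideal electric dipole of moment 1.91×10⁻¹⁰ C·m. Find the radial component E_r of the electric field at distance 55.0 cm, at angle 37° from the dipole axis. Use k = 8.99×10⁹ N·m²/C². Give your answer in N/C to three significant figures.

E_r ≈ 16.5 N/C

For a dipole, E_r = (2kp cosθ)/r³.
kp/r³ = (8.99×10⁹)(1.91×10⁻¹⁰)/(0.550)³ = 10.32 N/C.
E_r = 2·10.32·cos37° = 16.48 N/C.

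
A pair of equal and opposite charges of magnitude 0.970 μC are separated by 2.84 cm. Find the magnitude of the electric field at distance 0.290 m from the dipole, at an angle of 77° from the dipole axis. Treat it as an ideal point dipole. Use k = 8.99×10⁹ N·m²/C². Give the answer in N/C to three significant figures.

E ≈ 1.09×10⁴ N/C

Dipole moment p = qd = (9.70×10⁻⁷ C)(0.0284 m) = 2.755×10⁻⁸ C·m.
At angle θ the dipole field magnitude is E = (kp/r³)·√(1 + 3cos²θ).
kp/r³ = (8.99×10⁹)(2.755×10⁻⁸) / (0.290)³ = 1.016×10⁴ N/C.
√(1 + 3cos²77°) = √(1 + 3·0.0506) = √1.1518 ≈ 1.0732.
E ≈ 1.016×10⁴ × 1.073 = 1.090×10⁴ N/C.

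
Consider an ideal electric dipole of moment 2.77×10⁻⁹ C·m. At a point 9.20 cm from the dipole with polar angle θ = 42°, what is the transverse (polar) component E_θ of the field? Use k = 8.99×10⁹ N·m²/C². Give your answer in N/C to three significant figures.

For a dipole, E_θ = (kp sinθ)/r³.
kp/r³ = (8.99×10⁹)(2.77×10⁻⁹)/(0.0920)³ = 3.198×10⁴ N/C.
E_θ = 3.198×10⁴·sin42° = 2.140×10⁴ N/C.

E_θ ≈ 2.14×10⁴ N/C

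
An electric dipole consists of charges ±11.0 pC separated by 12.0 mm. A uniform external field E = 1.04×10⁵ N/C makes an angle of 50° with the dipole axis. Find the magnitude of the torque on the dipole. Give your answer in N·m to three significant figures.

τ ≈ 1.05×10⁻⁸ N·m

Dipole moment p = qd = (1.10×10⁻¹¹ C)(0.0120 m) = 1.32×10⁻¹³ C·m.
Torque on an electric dipole: τ = pE sinθ.
τ = (1.32×10⁻¹³)(1.04×10⁵)·sin50° = 1.052×10⁻⁸ N·m.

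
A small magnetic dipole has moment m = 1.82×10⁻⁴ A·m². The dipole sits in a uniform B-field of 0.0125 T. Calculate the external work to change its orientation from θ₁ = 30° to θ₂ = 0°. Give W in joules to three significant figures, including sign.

W ≈ -3.05×10⁻⁷ J

W_ext = ΔU = −mB cosθ₂ + mB cosθ₁ = mB(cosθ₁ − cosθ₂).
W = (1.82×10⁻⁴)(0.0125)·(cos30° − cos0°) = (2.275×10⁻⁶)·(-0.1340) = -3.048×10⁻⁷ J.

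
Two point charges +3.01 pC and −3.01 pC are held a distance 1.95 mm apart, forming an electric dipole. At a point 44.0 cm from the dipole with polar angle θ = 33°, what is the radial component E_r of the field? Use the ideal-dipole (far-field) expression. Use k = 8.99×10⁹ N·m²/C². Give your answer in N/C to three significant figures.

Dipole moment p = qd = (3.01×10⁻¹² C)(0.00195 m) = 5.87×10⁻¹⁵ C·m.
For a dipole, E_r = (2kp cosθ)/r³.
kp/r³ = (8.99×10⁹)(5.87×10⁻¹⁵)/(0.440)³ = 6.195×10⁻⁴ N/C.
E_r = 2·6.195×10⁻⁴·cos33° = 0.001039 N/C.

E_r ≈ 0.00104 N/C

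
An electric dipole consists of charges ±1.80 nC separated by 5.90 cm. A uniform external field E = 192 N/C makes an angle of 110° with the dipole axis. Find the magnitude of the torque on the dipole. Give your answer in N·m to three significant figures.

Dipole moment p = qd = (1.80×10⁻⁹ C)(0.0590 m) = 1.062×10⁻¹⁰ C·m.
Torque on an electric dipole: τ = pE sinθ.
τ = (1.062×10⁻¹⁰)(192)·sin110° = 1.916×10⁻⁸ N·m.

τ ≈ 1.92×10⁻⁸ N·m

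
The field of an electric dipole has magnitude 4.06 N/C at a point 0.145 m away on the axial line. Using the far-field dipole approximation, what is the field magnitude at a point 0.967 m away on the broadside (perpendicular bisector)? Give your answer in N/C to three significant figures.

Dipole fields scale as 1/r³ in the far field.
The axial field is twice the equatorial field at the same r, so the geometry factor is 1/2.
E₂ = E₁ · (1/2) · (r₁/r₂)³ = 4.06 · 0.5 · (0.145/0.967)³.
(r₁/r₂)³ = (0.1499)³ = 0.003372.
E₂ ≈ 0.006844 N/C.

E ≈ 0.00684 N/C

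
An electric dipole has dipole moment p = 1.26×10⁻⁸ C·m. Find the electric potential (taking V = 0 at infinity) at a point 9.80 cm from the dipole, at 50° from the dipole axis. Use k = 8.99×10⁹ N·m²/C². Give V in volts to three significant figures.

The dipole potential is V = kp cosθ / r².
V = (8.99×10⁹)(1.26×10⁻⁸)·cos50° / (0.0980)² = 7581 V.

V ≈ 7580 V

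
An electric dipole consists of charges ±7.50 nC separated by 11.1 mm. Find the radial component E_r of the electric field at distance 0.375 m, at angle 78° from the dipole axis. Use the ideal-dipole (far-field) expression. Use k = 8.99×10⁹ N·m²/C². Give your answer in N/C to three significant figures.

E_r ≈ 5.90 N/C

Dipole moment p = qd = (7.50×10⁻⁹ C)(0.0111 m) = 8.325×10⁻¹¹ C·m.
For a dipole, E_r = (2kp cosθ)/r³.
kp/r³ = (8.99×10⁹)(8.325×10⁻¹¹)/(0.375)³ = 14.19 N/C.
E_r = 2·14.19·cos78° = 5.901 N/C.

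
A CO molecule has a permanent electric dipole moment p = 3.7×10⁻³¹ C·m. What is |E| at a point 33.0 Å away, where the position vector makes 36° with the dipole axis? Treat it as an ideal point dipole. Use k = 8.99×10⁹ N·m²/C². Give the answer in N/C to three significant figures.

At angle θ the dipole field magnitude is E = (kp/r³)·√(1 + 3cos²θ).
kp/r³ = (8.99×10⁹)(3.70×10⁻³¹) / (3.30×10⁻⁹)³ = 9.256×10⁴ N/C.
√(1 + 3cos²36°) = √(1 + 3·0.6545) = √2.9635 ≈ 1.7215.
E ≈ 9.256×10⁴ × 1.721 = 1.593×10⁵ N/C.

E ≈ 1.59×10⁵ N/C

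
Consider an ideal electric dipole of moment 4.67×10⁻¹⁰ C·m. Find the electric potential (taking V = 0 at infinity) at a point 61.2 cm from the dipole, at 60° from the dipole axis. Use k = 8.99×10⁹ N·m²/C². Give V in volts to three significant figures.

V ≈ 5.60 V

The dipole potential is V = kp cosθ / r².
V = (8.99×10⁹)(4.67×10⁻¹⁰)·cos60° / (0.612)² = 5.605 V.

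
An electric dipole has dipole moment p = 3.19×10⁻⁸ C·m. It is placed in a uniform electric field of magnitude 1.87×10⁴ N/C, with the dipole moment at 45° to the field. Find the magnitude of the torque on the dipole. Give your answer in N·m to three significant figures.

Torque on an electric dipole: τ = pE sinθ.
τ = (3.19×10⁻⁸)(1.87×10⁴)·sin45° = 4.218×10⁻⁴ N·m.

τ ≈ 4.22×10⁻⁴ N·m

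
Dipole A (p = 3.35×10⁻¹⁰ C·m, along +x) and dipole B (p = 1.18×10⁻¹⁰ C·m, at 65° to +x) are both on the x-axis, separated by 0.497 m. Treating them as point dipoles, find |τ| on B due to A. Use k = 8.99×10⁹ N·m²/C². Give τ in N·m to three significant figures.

The second dipole sits on the axis of the first, so the field there is axial: E₁ = 2kp₁/r³ along +x.
E₁ = 2(8.99×10⁹)(3.35×10⁻¹⁰)/(0.497)³ = 49.06 N/C.
Torque on the second dipole: τ = p₂ E₁ sinθ.
τ = (1.18×10⁻¹⁰)(49.06)·sin65° = 5.247×10⁻⁹ N·m.

τ ≈ 5.25×10⁻⁹ N·m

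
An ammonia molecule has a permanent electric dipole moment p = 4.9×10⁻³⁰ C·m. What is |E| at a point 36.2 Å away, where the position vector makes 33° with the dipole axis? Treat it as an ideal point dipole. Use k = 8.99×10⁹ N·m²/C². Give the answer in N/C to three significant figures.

At angle θ the dipole field magnitude is E = (kp/r³)·√(1 + 3cos²θ).
kp/r³ = (8.99×10⁹)(4.90×10⁻³⁰) / (3.62×10⁻⁹)³ = 9.286×10⁵ N/C.
√(1 + 3cos²33°) = √(1 + 3·0.7034) = √3.1101 ≈ 1.7635.
E ≈ 9.286×10⁵ × 1.764 = 1.638×10⁶ N/C.

E ≈ 1.64×10⁶ N/C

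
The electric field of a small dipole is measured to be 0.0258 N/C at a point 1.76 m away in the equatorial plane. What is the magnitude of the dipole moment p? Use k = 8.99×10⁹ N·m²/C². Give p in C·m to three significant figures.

p ≈ 1.56×10⁻¹¹ C·m

In the equatorial plane E = kp/r³, so p = Er³/(k).
p = (0.0258)·(1.76)³ / (8.99×10⁹) = 1.565×10⁻¹¹ C·m.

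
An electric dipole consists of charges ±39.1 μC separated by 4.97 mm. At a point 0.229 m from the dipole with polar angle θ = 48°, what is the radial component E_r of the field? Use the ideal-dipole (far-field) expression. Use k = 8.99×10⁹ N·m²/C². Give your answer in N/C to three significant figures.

E_r ≈ 1.95×10⁵ N/C

Dipole moment p = qd = (3.91×10⁻⁵ C)(0.00497 m) = 1.943×10⁻⁷ C·m.
For a dipole, E_r = (2kp cosθ)/r³.
kp/r³ = (8.99×10⁹)(1.943×10⁻⁷)/(0.229)³ = 1.455×10⁵ N/C.
E_r = 2·1.455×10⁵·cos48° = 1.947×10⁵ N/C.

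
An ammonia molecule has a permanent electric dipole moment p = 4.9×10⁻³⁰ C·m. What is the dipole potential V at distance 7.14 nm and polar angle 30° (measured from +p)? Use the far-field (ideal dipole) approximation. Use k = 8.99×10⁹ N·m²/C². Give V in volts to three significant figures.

V ≈ 7.48×10⁻⁴ V

The dipole potential is V = kp cosθ / r².
V = (8.99×10⁹)(4.90×10⁻³⁰)·cos30° / (7.14×10⁻⁹)² = 7.483×10⁻⁴ V.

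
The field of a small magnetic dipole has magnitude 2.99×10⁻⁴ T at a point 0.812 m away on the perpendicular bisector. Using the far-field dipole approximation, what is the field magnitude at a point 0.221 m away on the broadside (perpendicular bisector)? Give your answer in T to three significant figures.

B ≈ 0.0148 T

Dipole fields scale as 1/r³ in the far field; the geometry is the same at both points.
B₂ = B₁ · (r₁/r₂)³ = 2.99×10⁻⁴ · (0.812/0.221)³.
(r₁/r₂)³ = (3.674)³ = 49.6.
B₂ ≈ 0.01483 T.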